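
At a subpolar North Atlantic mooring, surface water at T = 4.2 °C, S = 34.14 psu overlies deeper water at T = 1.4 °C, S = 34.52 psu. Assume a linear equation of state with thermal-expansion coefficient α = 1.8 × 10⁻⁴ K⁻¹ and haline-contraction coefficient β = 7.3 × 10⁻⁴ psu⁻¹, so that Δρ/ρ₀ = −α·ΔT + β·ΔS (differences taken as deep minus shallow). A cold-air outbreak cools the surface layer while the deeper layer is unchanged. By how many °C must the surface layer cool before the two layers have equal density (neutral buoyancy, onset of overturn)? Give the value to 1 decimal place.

Neutral buoyancy requires Δρ = 0, i.e. −α(T_deep − T_surf′) + β(S_deep − S_surf) = 0.
T_surf′ = T_deep − (β/α)·ΔS = 1.4 − (7.3 × 10⁻⁴/1.8 × 10⁻⁴)·(+0.38) = -0.141 °C.
Cooling required: 4.2 − (-0.141) = 4.341 °C.

4.3 °C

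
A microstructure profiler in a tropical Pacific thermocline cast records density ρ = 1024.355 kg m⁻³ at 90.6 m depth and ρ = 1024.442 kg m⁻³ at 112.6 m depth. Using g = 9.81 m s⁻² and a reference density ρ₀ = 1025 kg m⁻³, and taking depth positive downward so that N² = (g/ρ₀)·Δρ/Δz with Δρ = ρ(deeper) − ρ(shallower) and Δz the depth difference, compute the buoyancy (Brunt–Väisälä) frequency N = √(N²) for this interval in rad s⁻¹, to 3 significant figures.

Δρ = 1024.442 − 1024.355 = 0.087 kg m⁻³ over Δz = 112.6 − 90.6 = 22 m.
N² = (9.81/1025) × (0.087/22) = 3.7848 × 10⁻⁵ s⁻².
N = √(3.7848 × 10⁻⁵) = 6.1521 × 10⁻³ rad s⁻¹ ≈ 6.15 × 10⁻³ rad s⁻¹.

6.15 × 10⁻³ rad s⁻¹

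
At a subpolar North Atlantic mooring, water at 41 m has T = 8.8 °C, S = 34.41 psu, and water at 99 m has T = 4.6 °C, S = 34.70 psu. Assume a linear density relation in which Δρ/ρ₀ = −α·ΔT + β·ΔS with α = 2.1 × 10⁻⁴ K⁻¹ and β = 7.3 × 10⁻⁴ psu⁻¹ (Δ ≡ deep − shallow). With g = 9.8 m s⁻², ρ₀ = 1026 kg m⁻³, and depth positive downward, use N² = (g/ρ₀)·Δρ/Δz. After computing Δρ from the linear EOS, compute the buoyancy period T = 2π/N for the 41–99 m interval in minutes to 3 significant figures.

ΔT = -4.2 K, ΔS = +0.29 psu (deep − shallow).
Δρ/ρ₀ = −αΔT + βΔS = 8.82 × 10⁻⁴ + 2.117 × 10⁻⁴ = 1.0937 × 10⁻³, so Δρ ≈ 1.122 kg m⁻³.
N² = (g/ρ₀)·Δρ/Δz = g·(Δρ/ρ₀)/Δz = 9.8 × 1.0937 × 10⁻³ / 58 = 1.8480 × 10⁻⁴ s⁻².
N = √(1.8480 × 10⁻⁴) = 0.013594 rad s⁻¹ → T = 2π/N = 462.20 s = 7.7033 min ≈ 7.70 min.

7.70 min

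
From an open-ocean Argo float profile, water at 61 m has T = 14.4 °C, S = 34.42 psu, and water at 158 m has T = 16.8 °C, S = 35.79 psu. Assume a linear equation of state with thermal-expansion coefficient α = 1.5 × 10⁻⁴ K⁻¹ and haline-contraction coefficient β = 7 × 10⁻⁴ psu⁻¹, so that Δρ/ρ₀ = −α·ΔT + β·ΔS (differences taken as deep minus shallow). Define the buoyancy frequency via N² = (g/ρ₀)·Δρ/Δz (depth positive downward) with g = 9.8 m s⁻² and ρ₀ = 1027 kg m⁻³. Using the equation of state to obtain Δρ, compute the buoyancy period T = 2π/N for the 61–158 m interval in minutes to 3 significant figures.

13.5 min

ΔT = +2.4 K, ΔS = +1.37 psu (deep − shallow).
Δρ/ρ₀ = −αΔT + βΔS = -3.60 × 10⁻⁴ + 9.59 × 10⁻⁴ = 5.99 × 10⁻⁴, so Δρ ≈ 0.6152 kg m⁻³.
N² = (g/ρ₀)·Δρ/Δz = g·(Δρ/ρ₀)/Δz = 9.8 × 5.99 × 10⁻⁴ / 97 = 6.0518 × 10⁻⁵ s⁻².
N = √(6.0518 × 10⁻⁵) = 7.7793 × 10⁻³ rad s⁻¹ → T = 2π/N = 807.68 s = 13.461 min ≈ 13.5 min.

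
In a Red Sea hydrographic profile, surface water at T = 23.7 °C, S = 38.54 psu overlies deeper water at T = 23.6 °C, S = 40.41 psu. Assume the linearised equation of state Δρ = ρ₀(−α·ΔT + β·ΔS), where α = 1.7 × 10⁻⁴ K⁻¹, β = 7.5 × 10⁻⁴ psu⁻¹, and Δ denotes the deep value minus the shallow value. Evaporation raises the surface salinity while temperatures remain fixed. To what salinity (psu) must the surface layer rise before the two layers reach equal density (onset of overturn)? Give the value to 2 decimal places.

40.43 psu

Neutral buoyancy requires −α(T_deep − T_surf) + β(S_deep − S_surf′) = 0.
S_surf′ = S_deep − (α/β)·ΔT = 40.41 − (1.7 × 10⁻⁴/7.5 × 10⁻⁴)·(-0.1) = 40.4327 psu.
Increase required: 40.4327 − 38.54 = 1.8927 psu.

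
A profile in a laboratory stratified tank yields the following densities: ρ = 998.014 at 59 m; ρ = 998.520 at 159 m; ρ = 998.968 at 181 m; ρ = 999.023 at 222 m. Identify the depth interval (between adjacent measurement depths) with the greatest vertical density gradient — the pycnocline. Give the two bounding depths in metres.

159–181 m

Compute the density gradient over each adjacent pair:
  59–159 m: Δρ/Δz = 0.506/100 = 5.1 × 10⁻³ kg m⁻⁴
  159–181 m: Δρ/Δz = 0.448/22 = 0.020 kg m⁻⁴
  181–222 m: Δρ/Δz = 0.055/41 = 1.3 × 10⁻³ kg m⁻⁴
The largest gradient is in the 159–181 m interval — the pycnocline.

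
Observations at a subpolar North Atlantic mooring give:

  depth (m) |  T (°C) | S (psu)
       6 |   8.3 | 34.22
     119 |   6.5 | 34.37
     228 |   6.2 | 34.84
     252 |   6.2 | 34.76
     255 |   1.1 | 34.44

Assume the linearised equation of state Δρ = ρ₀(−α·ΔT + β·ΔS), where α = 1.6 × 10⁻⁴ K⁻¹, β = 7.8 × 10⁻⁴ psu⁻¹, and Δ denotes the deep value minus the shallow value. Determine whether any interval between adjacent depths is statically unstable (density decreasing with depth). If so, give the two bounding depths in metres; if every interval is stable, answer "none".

228–252 m

Evaluate Δρ/ρ₀ = −αΔT + βΔS across each adjacent pair:
  6–119 m: −αΔT+βΔS = −(1.6 × 10⁻⁴)(-1.8)+(7.8 × 10⁻⁴)(+0.15) = 4.0 × 10⁻⁴ → stable
  119–228 m: −αΔT+βΔS = −(1.6 × 10⁻⁴)(-0.3)+(7.8 × 10⁻⁴)(+0.47) = 4.1 × 10⁻⁴ → stable
  228–252 m: −αΔT+βΔS = −(1.6 × 10⁻⁴)(+0.0)+(7.8 × 10⁻⁴)(-0.08) = -6.2 × 10⁻⁵ → UNSTABLE
  252–255 m: −αΔT+βΔS = −(1.6 × 10⁻⁴)(-5.1)+(7.8 × 10⁻⁴)(-0.32) = 5.7 × 10⁻⁴ → stable
The 228–252 m interval has Δρ < 0: lighter water underlies denser water.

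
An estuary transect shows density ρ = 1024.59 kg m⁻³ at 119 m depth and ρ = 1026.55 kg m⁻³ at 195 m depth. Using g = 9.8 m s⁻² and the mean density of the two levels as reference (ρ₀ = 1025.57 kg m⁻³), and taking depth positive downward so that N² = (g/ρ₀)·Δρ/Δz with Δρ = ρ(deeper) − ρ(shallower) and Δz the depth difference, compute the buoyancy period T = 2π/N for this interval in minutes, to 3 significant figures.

6.67 min

Δρ = 1026.55 − 1024.59 = 1.96 kg m⁻³ over Δz = 195 − 119 = 76 m.
N² = (9.8/1025.57) × (1.96/76) = 2.4644 × 10⁻⁴ s⁻².
N = √(2.4644 × 10⁻⁴) = 0.015698 rad s⁻¹, so T = 2π/N = 400.25 s = 6.6708 min ≈ 6.67 min.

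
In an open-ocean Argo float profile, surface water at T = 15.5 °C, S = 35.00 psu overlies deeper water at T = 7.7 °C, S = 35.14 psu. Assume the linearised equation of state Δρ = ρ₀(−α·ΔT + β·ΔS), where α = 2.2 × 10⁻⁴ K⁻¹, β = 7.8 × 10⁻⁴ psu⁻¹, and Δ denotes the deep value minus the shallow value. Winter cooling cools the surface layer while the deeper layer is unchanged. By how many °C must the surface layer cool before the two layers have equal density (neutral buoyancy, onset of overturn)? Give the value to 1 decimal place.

Neutral buoyancy requires Δρ = 0, i.e. −α(T_deep − T_surf′) + β(S_deep − S_surf) = 0.
T_surf′ = T_deep − (β/α)·ΔS = 7.7 − (7.8 × 10⁻⁴/2.2 × 10⁻⁴)·(+0.14) = 7.204 °C.
Cooling required: 15.5 − (7.204) = 8.296 °C.

8.3 °C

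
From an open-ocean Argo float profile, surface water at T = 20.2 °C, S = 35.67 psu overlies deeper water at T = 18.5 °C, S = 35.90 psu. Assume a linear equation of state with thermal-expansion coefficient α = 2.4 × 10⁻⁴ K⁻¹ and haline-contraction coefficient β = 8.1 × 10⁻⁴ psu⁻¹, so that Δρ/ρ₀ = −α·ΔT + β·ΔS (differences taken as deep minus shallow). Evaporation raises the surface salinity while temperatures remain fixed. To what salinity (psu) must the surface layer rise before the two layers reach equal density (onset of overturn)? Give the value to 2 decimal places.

Neutral buoyancy requires −α(T_deep − T_surf) + β(S_deep − S_surf′) = 0.
S_surf′ = S_deep − (α/β)·ΔT = 35.90 − (2.4 × 10⁻⁴/8.1 × 10⁻⁴)·(-1.7) = 36.4037 psu.
Increase required: 36.4037 − 35.67 = 0.7337 psu.

36.40 psu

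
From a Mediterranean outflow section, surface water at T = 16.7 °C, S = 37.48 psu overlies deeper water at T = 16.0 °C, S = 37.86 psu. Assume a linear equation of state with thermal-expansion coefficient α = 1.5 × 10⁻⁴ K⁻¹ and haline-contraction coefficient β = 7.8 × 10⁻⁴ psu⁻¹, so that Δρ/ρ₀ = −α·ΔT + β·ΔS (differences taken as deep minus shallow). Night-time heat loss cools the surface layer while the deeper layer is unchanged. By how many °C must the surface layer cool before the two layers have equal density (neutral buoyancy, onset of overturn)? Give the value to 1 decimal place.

Neutral buoyancy requires Δρ = 0, i.e. −α(T_deep − T_surf′) + β(S_deep − S_surf) = 0.
T_surf′ = T_deep − (β/α)·ΔS = 16.0 − (7.8 × 10⁻⁴/1.5 × 10⁻⁴)·(+0.38) = 14.024 °C.
Cooling required: 16.7 − (14.024) = 2.676 °C.

2.7 °C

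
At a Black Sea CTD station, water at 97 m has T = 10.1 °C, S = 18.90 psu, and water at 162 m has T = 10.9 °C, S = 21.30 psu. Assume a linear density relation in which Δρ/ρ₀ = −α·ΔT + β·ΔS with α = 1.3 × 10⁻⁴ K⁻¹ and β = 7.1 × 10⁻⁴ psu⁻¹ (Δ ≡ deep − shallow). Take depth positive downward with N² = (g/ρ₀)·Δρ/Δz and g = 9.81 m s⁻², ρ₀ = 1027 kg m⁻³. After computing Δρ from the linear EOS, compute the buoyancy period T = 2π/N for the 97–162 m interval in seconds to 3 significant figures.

ΔT = +0.8 K, ΔS = +2.40 psu (deep − shallow).
Δρ/ρ₀ = −αΔT + βΔS = -1.04 × 10⁻⁴ + 1.704 × 10⁻³ = 1.60 × 10⁻³, so Δρ ≈ 1.643 kg m⁻³.
N² = (g/ρ₀)·Δρ/Δz = g·(Δρ/ρ₀)/Δz = 9.81 × 1.60 × 10⁻³ / 65 = 2.4148 × 10⁻⁴ s⁻².
N = √(2.4148 × 10⁻⁴) = 0.015540 rad s⁻¹ → T = 2π/N = 404.32 s ≈ 404 s.

404 s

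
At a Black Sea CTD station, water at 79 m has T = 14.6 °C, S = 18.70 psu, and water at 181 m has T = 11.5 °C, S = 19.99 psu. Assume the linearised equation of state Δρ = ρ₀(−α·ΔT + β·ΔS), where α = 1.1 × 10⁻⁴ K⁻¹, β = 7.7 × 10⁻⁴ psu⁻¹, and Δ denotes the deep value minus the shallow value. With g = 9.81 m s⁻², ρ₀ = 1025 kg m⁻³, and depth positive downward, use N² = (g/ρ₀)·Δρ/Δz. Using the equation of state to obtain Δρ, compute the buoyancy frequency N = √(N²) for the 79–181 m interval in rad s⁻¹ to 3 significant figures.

ΔT = -3.1 K, ΔS = +1.29 psu (deep − shallow).
Δρ/ρ₀ = −αΔT + βΔS = 3.41 × 10⁻⁴ + 9.933 × 10⁻⁴ = 1.3343 × 10⁻³, so Δρ ≈ 1.368 kg m⁻³.
N² = (g/ρ₀)·Δρ/Δz = g·(Δρ/ρ₀)/Δz = 9.81 × 1.3343 × 10⁻³ / 102 = 1.2833 × 10⁻⁴ s⁻².
N = √(1.2833 × 10⁻⁴) = 0.011328 rad s⁻¹ ≈ 0.0113 rad s⁻¹.

0.0113 rad s⁻¹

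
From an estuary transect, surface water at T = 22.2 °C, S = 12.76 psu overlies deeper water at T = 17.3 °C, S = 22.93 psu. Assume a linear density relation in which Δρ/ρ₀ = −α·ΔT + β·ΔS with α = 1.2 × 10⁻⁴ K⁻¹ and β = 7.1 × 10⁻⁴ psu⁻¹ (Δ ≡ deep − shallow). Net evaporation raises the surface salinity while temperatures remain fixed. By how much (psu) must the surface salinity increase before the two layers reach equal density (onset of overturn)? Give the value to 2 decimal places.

Neutral buoyancy requires −α(T_deep − T_surf) + β(S_deep − S_surf′) = 0.
S_surf′ = S_deep − (α/β)·ΔT = 22.93 − (1.2 × 10⁻⁴/7.1 × 10⁻⁴)·(-4.9) = 23.7582 psu.
Increase required: 23.7582 − 12.76 = 10.9982 psu.

11.00 psu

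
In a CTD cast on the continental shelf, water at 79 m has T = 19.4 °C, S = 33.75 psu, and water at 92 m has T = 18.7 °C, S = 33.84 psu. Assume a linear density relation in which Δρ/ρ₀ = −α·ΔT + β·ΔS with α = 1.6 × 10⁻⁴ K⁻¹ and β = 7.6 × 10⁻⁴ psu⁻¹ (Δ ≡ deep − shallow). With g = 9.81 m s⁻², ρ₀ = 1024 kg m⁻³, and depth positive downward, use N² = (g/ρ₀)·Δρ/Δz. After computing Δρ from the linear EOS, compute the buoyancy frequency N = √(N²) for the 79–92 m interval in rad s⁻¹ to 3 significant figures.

0.0117 rad s⁻¹

ΔT = -0.7 K, ΔS = +0.09 psu (deep − shallow).
Δρ/ρ₀ = −αΔT + βΔS = 1.12 × 10⁻⁴ + 6.84 × 10⁻⁵ = 1.804 × 10⁻⁴, so Δρ ≈ 0.1847 kg m⁻³.
N² = (g/ρ₀)·Δρ/Δz = g·(Δρ/ρ₀)/Δz = 9.81 × 1.804 × 10⁻⁴ / 13 = 1.3613 × 10⁻⁴ s⁻².
N = √(1.3613 × 10⁻⁴) = 0.011667 rad s⁻¹ ≈ 0.0117 rad s⁻¹.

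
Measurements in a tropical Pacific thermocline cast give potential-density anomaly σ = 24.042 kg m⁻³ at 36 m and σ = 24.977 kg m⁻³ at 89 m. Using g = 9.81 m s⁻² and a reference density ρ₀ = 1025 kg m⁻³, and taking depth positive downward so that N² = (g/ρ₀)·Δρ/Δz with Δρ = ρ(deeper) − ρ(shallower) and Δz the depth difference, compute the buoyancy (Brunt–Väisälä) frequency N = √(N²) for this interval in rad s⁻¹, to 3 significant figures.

Δρ = 1024.977 − 1024.042 = 0.935 kg m⁻³ over Δz = 89 − 36 = 53 m.
N² = (9.81/1025) × (0.935/53) = 1.6884 × 10⁻⁴ s⁻².
N = √(1.6884 × 10⁻⁴) = 0.012994 rad s⁻¹ ≈ 0.0130 rad s⁻¹.

0.0130 rad s⁻¹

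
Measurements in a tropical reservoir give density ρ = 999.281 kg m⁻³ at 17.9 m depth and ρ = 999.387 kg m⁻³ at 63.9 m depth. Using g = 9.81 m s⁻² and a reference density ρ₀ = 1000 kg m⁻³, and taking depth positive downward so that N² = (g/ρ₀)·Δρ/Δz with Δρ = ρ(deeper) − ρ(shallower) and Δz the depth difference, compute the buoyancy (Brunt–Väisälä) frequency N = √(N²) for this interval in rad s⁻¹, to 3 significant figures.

4.75 × 10⁻³ rad s⁻¹

Δρ = 999.387 − 999.281 = 0.106 kg m⁻³ over Δz = 63.9 − 17.9 = 46 m.
N² = (9.81/1000) × (0.106/46) = 2.2606 × 10⁻⁵ s⁻².
N = √(2.2606 × 10⁻⁵) = 4.7546 × 10⁻³ rad s⁻¹ ≈ 4.75 × 10⁻³ rad s⁻¹.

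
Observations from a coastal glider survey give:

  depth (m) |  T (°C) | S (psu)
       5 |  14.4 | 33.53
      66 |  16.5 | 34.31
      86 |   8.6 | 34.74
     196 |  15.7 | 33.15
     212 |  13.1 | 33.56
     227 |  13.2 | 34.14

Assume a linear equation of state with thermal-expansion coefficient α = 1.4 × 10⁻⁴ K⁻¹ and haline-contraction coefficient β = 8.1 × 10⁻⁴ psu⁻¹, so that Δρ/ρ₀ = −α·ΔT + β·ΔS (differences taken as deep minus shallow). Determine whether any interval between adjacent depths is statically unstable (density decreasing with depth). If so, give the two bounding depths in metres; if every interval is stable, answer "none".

86–196 m

Evaluate Δρ/ρ₀ = −αΔT + βΔS across each adjacent pair:
  5–66 m: −αΔT+βΔS = −(1.4 × 10⁻⁴)(+2.1)+(8.1 × 10⁻⁴)(+0.78) = 3.4 × 10⁻⁴ → stable
  66–86 m: −αΔT+βΔS = −(1.4 × 10⁻⁴)(-7.9)+(8.1 × 10⁻⁴)(+0.43) = 1.5 × 10⁻³ → stable
  86–196 m: −αΔT+βΔS = −(1.4 × 10⁻⁴)(+7.1)+(8.1 × 10⁻⁴)(-1.59) = -2.3 × 10⁻³ → UNSTABLE
  196–212 m: −αΔT+βΔS = −(1.4 × 10⁻⁴)(-2.6)+(8.1 × 10⁻⁴)(+0.41) = 7.0 × 10⁻⁴ → stable
  212–227 m: −αΔT+βΔS = −(1.4 × 10⁻⁴)(+0.1)+(8.1 × 10⁻⁴)(+0.58) = 4.6 × 10⁻⁴ → stable
The 86–196 m interval has Δρ < 0: lighter water underlies denser water.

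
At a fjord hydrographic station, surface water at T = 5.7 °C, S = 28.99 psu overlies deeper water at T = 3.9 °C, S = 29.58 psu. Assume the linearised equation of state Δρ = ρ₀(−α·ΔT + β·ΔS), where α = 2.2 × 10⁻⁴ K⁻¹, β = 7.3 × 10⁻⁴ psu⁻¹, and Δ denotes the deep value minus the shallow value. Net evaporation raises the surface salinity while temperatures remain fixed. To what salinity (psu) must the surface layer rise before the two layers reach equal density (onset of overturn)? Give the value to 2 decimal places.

Neutral buoyancy requires −α(T_deep − T_surf) + β(S_deep − S_surf′) = 0.
S_surf′ = S_deep − (α/β)·ΔT = 29.58 − (2.2 × 10⁻⁴/7.3 × 10⁻⁴)·(-1.8) = 30.1225 psu.
Increase required: 30.1225 − 28.99 = 1.1325 psu.

30.12 psu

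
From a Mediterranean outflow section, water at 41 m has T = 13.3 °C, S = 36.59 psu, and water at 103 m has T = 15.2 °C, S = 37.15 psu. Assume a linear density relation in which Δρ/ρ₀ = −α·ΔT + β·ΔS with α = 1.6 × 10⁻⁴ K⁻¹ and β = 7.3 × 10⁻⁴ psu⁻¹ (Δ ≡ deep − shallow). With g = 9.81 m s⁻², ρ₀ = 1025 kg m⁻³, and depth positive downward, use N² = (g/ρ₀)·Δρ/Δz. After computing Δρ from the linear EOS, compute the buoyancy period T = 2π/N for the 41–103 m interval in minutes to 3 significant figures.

ΔT = +1.9 K, ΔS = +0.56 psu (deep − shallow).
Δρ/ρ₀ = −αΔT + βΔS = -3.04 × 10⁻⁴ + 4.088 × 10⁻⁴ = 1.048 × 10⁻⁴, so Δρ ≈ 0.1074 kg m⁻³.
N² = (g/ρ₀)·Δρ/Δz = g·(Δρ/ρ₀)/Δz = 9.81 × 1.048 × 10⁻⁴ / 62 = 1.6582 × 10⁻⁵ s⁻².
N = √(1.6582 × 10⁻⁵) = 4.0721 × 10⁻³ rad s⁻¹ → T = 2π/N = 1.5430 × 10³ s = 25.717 min ≈ 25.7 min.

25.7 min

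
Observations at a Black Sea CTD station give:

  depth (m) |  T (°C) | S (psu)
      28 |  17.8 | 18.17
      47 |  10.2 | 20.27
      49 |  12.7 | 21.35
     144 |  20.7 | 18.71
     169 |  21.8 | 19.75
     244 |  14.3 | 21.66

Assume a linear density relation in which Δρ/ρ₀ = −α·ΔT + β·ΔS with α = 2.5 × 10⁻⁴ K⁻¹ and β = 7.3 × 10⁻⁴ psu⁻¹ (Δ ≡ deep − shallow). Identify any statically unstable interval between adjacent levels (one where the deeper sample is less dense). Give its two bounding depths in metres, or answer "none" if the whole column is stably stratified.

Evaluate Δρ/ρ₀ = −αΔT + βΔS across each adjacent pair:
  28–47 m: −αΔT+βΔS = −(2.5 × 10⁻⁴)(-7.6)+(7.3 × 10⁻⁴)(+2.10) = 3.4 × 10⁻³ → stable
  47–49 m: −αΔT+βΔS = −(2.5 × 10⁻⁴)(+2.5)+(7.3 × 10⁻⁴)(+1.08) = 1.6 × 10⁻⁴ → stable
  49–144 m: −αΔT+βΔS = −(2.5 × 10⁻⁴)(+8.0)+(7.3 × 10⁻⁴)(-2.64) = -3.9 × 10⁻³ → UNSTABLE
  144–169 m: −αΔT+βΔS = −(2.5 × 10⁻⁴)(+1.1)+(7.3 × 10⁻⁴)(+1.04) = 4.8 × 10⁻⁴ → stable
  169–244 m: −αΔT+βΔS = −(2.5 × 10⁻⁴)(-7.5)+(7.3 × 10⁻⁴)(+1.91) = 3.3 × 10⁻³ → stable
The 49–144 m interval has Δρ < 0: lighter water underlies denser water.

49–144 m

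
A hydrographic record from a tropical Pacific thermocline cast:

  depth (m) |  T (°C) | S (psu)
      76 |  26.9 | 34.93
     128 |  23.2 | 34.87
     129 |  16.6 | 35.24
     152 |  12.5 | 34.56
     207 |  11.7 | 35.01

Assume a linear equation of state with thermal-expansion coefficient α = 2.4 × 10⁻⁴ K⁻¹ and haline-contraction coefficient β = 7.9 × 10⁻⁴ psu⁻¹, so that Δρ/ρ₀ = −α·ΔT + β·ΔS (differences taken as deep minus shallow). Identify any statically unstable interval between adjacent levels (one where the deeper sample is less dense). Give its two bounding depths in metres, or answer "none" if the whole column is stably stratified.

none

Evaluate Δρ/ρ₀ = −αΔT + βΔS across each adjacent pair:
  76–128 m: −αΔT+βΔS = −(2.4 × 10⁻⁴)(-3.7)+(7.9 × 10⁻⁴)(-0.06) = 8.4 × 10⁻⁴ → stable
  128–129 m: −αΔT+βΔS = −(2.4 × 10⁻⁴)(-6.6)+(7.9 × 10⁻⁴)(+0.37) = 1.9 × 10⁻³ → stable
  129–152 m: −αΔT+βΔS = −(2.4 × 10⁻⁴)(-4.1)+(7.9 × 10⁻⁴)(-0.68) = 4.5 × 10⁻⁴ → stable
  152–207 m: −αΔT+βΔS = −(2.4 × 10⁻⁴)(-0.8)+(7.9 × 10⁻⁴)(+0.45) = 5.5 × 10⁻⁴ → stable
Every interval has Δρ > 0: the column is stably stratified throughout.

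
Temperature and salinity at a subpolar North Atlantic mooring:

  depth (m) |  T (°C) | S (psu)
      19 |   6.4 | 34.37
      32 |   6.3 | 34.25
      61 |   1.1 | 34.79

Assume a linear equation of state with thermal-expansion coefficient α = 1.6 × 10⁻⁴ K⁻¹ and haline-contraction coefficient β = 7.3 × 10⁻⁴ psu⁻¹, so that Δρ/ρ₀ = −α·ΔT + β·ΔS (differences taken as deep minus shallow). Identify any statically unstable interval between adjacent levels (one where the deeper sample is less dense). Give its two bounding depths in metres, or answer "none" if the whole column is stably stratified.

19–32 m

Evaluate Δρ/ρ₀ = −αΔT + βΔS across each adjacent pair:
  19–32 m: −αΔT+βΔS = −(1.6 × 10⁻⁴)(-0.1)+(7.3 × 10⁻⁴)(-0.12) = -7.2 × 10⁻⁵ → UNSTABLE
  32–61 m: −αΔT+βΔS = −(1.6 × 10⁻⁴)(-5.2)+(7.3 × 10⁻⁴)(+0.54) = 1.2 × 10⁻³ → stable
The 19–32 m interval has Δρ < 0: lighter water underlies denser water.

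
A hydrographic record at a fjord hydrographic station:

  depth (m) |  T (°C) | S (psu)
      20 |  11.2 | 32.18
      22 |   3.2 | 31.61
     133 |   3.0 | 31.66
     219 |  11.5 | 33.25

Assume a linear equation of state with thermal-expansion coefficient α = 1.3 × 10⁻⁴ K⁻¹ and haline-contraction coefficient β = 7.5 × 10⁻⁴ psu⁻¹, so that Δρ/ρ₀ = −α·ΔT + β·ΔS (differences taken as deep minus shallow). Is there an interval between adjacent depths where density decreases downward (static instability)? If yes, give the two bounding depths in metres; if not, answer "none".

Evaluate Δρ/ρ₀ = −αΔT + βΔS across each adjacent pair:
  20–22 m: −αΔT+βΔS = −(1.3 × 10⁻⁴)(-8.0)+(7.5 × 10⁻⁴)(-0.57) = 6.1 × 10⁻⁴ → stable
  22–133 m: −αΔT+βΔS = −(1.3 × 10⁻⁴)(-0.2)+(7.5 × 10⁻⁴)(+0.05) = 6.3 × 10⁻⁵ → stable
  133–219 m: −αΔT+βΔS = −(1.3 × 10⁻⁴)(+8.5)+(7.5 × 10⁻⁴)(+1.59) = 8.8 × 10⁻⁵ → stable
Every interval has Δρ > 0: the column is stably stratified throughout.

none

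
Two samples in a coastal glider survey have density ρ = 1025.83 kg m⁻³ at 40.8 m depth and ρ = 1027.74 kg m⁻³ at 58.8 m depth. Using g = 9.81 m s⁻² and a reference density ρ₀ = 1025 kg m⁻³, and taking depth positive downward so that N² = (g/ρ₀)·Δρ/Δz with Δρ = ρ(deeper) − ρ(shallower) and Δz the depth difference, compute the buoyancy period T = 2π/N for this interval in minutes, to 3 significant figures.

3.29 min

Δρ = 1027.74 − 1025.83 = 1.91 kg m⁻³ over Δz = 58.8 − 40.8 = 18 m.
N² = (9.81/1025) × (1.91/18) = 1.0156 × 10⁻³ s⁻².
N = √(1.0156 × 10⁻³) = 0.031868 rad s⁻¹, so T = 2π/N = 197.16 s = 3.2860 min ≈ 3.29 min.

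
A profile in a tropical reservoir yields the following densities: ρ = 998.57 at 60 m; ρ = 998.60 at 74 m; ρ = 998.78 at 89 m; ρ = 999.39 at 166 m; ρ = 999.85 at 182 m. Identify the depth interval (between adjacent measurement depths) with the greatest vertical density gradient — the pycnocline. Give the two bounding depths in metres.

Compute the density gradient over each adjacent pair:
  60–74 m: Δρ/Δz = 0.03/14 = 2.1 × 10⁻³ kg m⁻⁴
  74–89 m: Δρ/Δz = 0.18/15 = 0.012 kg m⁻⁴
  89–166 m: Δρ/Δz = 0.61/77 = 7.9 × 10⁻³ kg m⁻⁴
  166–182 m: Δρ/Δz = 0.46/16 = 0.029 kg m⁻⁴
The largest gradient is in the 166–182 m interval — the pycnocline.

166–182 m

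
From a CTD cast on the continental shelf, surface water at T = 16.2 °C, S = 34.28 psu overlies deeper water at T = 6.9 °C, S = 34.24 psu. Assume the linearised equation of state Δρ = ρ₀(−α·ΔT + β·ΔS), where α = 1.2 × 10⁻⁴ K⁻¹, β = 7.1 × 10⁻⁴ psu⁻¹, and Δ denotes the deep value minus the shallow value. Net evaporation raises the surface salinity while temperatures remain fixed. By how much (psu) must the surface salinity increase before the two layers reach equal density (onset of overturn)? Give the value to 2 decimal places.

Neutral buoyancy requires −α(T_deep − T_surf) + β(S_deep − S_surf′) = 0.
S_surf′ = S_deep − (α/β)·ΔT = 34.24 − (1.2 × 10⁻⁴/7.1 × 10⁻⁴)·(-9.3) = 35.8118 psu.
Increase required: 35.8118 − 34.28 = 1.5318 psu.

1.53 psu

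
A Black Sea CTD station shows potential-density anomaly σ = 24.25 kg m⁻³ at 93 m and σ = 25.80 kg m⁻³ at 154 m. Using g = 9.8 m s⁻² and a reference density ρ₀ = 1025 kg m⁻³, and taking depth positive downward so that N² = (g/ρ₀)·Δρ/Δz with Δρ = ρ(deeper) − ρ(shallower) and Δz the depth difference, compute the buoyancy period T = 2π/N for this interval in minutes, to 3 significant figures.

6.72 min

Δρ = 1025.80 − 1024.25 = 1.55 kg m⁻³ over Δz = 154 − 93 = 61 m.
N² = (9.8/1025) × (1.55/61) = 2.4294 × 10⁻⁴ s⁻².
N = √(2.4294 × 10⁻⁴) = 0.015587 rad s⁻¹, so T = 2π/N = 403.10 s = 6.7183 min ≈ 6.72 min.
Since Δρ > 0 the layer is stably stratified.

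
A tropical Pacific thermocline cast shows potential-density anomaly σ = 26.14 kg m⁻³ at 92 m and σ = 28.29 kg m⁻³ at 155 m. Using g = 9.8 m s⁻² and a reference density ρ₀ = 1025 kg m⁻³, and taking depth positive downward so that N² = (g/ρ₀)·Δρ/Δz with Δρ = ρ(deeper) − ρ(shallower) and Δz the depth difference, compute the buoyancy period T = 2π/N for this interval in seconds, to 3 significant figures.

348 s

Δρ = 1028.29 − 1026.14 = 2.15 kg m⁻³ over Δz = 155 − 92 = 63 m.
N² = (9.8/1025) × (2.15/63) = 3.2629 × 10⁻⁴ s⁻².
N = √(3.2629 × 10⁻⁴) = 0.018063 rad s⁻¹, so T = 2π/N = 347.85 s ≈ 348 s.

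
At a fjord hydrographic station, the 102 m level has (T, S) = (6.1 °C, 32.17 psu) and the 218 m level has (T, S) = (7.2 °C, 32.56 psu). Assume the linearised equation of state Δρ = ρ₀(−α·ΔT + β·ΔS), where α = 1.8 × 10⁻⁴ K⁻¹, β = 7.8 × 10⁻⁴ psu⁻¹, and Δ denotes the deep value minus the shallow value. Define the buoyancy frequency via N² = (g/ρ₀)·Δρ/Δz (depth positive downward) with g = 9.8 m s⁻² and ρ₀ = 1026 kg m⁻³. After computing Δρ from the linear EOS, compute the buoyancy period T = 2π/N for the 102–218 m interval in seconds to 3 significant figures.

2.10 × 10³ s

ΔT = +1.1 K, ΔS = +0.39 psu (deep − shallow).
Δρ/ρ₀ = −αΔT + βΔS = -1.98 × 10⁻⁴ + 3.042 × 10⁻⁴ = 1.062 × 10⁻⁴, so Δρ ≈ 0.1090 kg m⁻³.
N² = (g/ρ₀)·Δρ/Δz = g·(Δρ/ρ₀)/Δz = 9.8 × 1.062 × 10⁻⁴ / 116 = 8.9721 × 10⁻⁶ s⁻².
N = √(8.9721 × 10⁻⁶) = 2.9953 × 10⁻³ rad s⁻¹ → T = 2π/N = 2.0977 × 10³ s ≈ 2.10 × 10³ s.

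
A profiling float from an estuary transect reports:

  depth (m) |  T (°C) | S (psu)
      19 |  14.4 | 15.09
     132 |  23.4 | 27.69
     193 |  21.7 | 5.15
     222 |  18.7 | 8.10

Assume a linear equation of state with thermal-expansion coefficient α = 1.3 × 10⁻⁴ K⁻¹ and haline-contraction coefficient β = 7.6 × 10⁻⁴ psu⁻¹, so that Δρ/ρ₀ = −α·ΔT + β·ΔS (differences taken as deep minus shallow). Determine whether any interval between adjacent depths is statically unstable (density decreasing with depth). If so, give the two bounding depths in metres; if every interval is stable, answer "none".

132–193 m

Evaluate Δρ/ρ₀ = −αΔT + βΔS across each adjacent pair:
  19–132 m: −αΔT+βΔS = −(1.3 × 10⁻⁴)(+9.0)+(7.6 × 10⁻⁴)(+12.60) = 8.4 × 10⁻³ → stable
  132–193 m: −αΔT+βΔS = −(1.3 × 10⁻⁴)(-1.7)+(7.6 × 10⁻⁴)(-22.54) = -0.017 → UNSTABLE
  193–222 m: −αΔT+βΔS = −(1.3 × 10⁻⁴)(-3.0)+(7.6 × 10⁻⁴)(+2.95) = 2.6 × 10⁻³ → stable
The 132–193 m interval has Δρ < 0: lighter water underlies denser water.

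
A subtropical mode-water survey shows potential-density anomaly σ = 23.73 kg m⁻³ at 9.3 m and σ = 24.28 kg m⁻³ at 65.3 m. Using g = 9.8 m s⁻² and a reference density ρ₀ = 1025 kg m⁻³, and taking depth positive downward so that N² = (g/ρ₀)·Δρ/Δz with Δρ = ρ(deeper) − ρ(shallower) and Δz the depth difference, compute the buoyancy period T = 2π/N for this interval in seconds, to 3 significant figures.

648 s

Δρ = 1024.28 − 1023.73 = 0.55 kg m⁻³ over Δz = 65.3 − 9.3 = 56 m.
N² = (9.8/1025) × (0.55/56) = 9.3902 × 10⁻⁵ s⁻².
N = √(9.3902 × 10⁻⁵) = 9.6903 × 10⁻³ rad s⁻¹, so T = 2π/N = 648.40 s ≈ 648 s.
N² > 0, so the interval is statically stable.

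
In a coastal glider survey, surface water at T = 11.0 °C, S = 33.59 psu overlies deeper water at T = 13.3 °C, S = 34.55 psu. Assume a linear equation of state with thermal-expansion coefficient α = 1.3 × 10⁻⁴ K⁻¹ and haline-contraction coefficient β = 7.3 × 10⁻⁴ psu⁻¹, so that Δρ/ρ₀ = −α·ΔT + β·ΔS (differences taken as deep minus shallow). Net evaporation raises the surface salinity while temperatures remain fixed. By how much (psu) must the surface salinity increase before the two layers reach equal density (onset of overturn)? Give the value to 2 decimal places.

0.55 psu

Neutral buoyancy requires −α(T_deep − T_surf) + β(S_deep − S_surf′) = 0.
S_surf′ = S_deep − (α/β)·ΔT = 34.55 − (1.3 × 10⁻⁴/7.3 × 10⁻⁴)·(+2.3) = 34.1404 psu.
Increase required: 34.1404 − 33.59 = 0.5504 psu.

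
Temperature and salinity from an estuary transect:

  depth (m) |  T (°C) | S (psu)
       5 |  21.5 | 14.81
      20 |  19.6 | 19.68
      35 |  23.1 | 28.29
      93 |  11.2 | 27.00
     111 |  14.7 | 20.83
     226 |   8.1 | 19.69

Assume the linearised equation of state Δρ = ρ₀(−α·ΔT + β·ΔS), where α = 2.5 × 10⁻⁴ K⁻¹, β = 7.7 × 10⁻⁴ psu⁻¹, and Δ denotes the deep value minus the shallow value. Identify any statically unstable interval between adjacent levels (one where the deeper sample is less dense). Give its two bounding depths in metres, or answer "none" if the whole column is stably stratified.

Evaluate Δρ/ρ₀ = −αΔT + βΔS across each adjacent pair:
  5–20 m: −αΔT+βΔS = −(2.5 × 10⁻⁴)(-1.9)+(7.7 × 10⁻⁴)(+4.87) = 4.2 × 10⁻³ → stable
  20–35 m: −αΔT+βΔS = −(2.5 × 10⁻⁴)(+3.5)+(7.7 × 10⁻⁴)(+8.61) = 5.8 × 10⁻³ → stable
  35–93 m: −αΔT+βΔS = −(2.5 × 10⁻⁴)(-11.9)+(7.7 × 10⁻⁴)(-1.29) = 2.0 × 10⁻³ → stable
  93–111 m: −αΔT+βΔS = −(2.5 × 10⁻⁴)(+3.5)+(7.7 × 10⁻⁴)(-6.17) = -5.6 × 10⁻³ → UNSTABLE
  111–226 m: −αΔT+βΔS = −(2.5 × 10⁻⁴)(-6.6)+(7.7 × 10⁻⁴)(-1.14) = 7.7 × 10⁻⁴ → stable
The 93–111 m interval has Δρ < 0: lighter water underlies denser water.

93–111 m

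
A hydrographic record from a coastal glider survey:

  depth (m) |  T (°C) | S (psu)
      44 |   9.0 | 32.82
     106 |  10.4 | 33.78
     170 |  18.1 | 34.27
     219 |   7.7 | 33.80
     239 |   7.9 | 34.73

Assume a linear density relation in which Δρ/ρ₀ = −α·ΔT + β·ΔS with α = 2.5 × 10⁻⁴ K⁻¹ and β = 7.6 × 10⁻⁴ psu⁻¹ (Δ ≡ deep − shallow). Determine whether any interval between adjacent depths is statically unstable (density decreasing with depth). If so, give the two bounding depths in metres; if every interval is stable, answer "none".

Evaluate Δρ/ρ₀ = −αΔT + βΔS across each adjacent pair:
  44–106 m: −αΔT+βΔS = −(2.5 × 10⁻⁴)(+1.4)+(7.6 × 10⁻⁴)(+0.96) = 3.8 × 10⁻⁴ → stable
  106–170 m: −αΔT+βΔS = −(2.5 × 10⁻⁴)(+7.7)+(7.6 × 10⁻⁴)(+0.49) = -1.6 × 10⁻³ → UNSTABLE
  170–219 m: −αΔT+βΔS = −(2.5 × 10⁻⁴)(-10.4)+(7.6 × 10⁻⁴)(-0.47) = 2.2 × 10⁻³ → stable
  219–239 m: −αΔT+βΔS = −(2.5 × 10⁻⁴)(+0.2)+(7.6 × 10⁻⁴)(+0.93) = 6.6 × 10⁻⁴ → stable
The 106–170 m interval has Δρ < 0: lighter water underlies denser water.

106–170 m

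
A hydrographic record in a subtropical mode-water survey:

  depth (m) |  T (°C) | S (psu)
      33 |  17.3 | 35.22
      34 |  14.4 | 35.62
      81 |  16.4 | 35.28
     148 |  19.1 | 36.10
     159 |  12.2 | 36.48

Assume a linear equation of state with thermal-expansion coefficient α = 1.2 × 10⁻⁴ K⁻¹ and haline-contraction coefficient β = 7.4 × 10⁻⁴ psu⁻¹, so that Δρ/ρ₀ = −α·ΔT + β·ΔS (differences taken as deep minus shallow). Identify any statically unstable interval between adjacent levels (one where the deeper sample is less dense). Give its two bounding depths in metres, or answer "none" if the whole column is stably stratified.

34–81 m

Evaluate Δρ/ρ₀ = −αΔT + βΔS across each adjacent pair:
  33–34 m: −αΔT+βΔS = −(1.2 × 10⁻⁴)(-2.9)+(7.4 × 10⁻⁴)(+0.40) = 6.4 × 10⁻⁴ → stable
  34–81 m: −αΔT+βΔS = −(1.2 × 10⁻⁴)(+2.0)+(7.4 × 10⁻⁴)(-0.34) = -4.9 × 10⁻⁴ → UNSTABLE
  81–148 m: −αΔT+βΔS = −(1.2 × 10⁻⁴)(+2.7)+(7.4 × 10⁻⁴)(+0.82) = 2.8 × 10⁻⁴ → stable
  148–159 m: −αΔT+βΔS = −(1.2 × 10⁻⁴)(-6.9)+(7.4 × 10⁻⁴)(+0.38) = 1.1 × 10⁻³ → stable
The 34–81 m interval has Δρ < 0: lighter water underlies denser water.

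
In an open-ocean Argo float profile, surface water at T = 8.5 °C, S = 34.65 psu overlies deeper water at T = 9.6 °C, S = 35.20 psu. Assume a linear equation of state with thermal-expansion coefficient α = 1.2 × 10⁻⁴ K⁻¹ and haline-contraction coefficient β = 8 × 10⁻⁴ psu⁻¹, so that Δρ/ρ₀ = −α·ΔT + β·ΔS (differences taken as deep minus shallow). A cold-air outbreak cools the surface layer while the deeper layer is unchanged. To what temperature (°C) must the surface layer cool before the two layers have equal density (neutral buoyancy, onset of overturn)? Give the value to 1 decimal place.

Neutral buoyancy requires Δρ = 0, i.e. −α(T_deep − T_surf′) + β(S_deep − S_surf) = 0.
T_surf′ = T_deep − (β/α)·ΔS = 9.6 − (8 × 10⁻⁴/1.2 × 10⁻⁴)·(+0.55) = 5.933 °C.
Cooling required: 8.5 − (5.933) = 2.567 °C.

5.9 °C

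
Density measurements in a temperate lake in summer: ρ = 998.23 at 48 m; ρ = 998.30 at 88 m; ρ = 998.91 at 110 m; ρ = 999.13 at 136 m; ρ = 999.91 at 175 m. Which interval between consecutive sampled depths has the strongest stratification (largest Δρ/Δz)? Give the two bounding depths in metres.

88–110 m

Compute the density gradient over each adjacent pair:
  48–88 m: Δρ/Δz = 0.07/40 = 1.8 × 10⁻³ kg m⁻⁴
  88–110 m: Δρ/Δz = 0.61/22 = 0.028 kg m⁻⁴
  110–136 m: Δρ/Δz = 0.22/26 = 8.5 × 10⁻³ kg m⁻⁴
  136–175 m: Δρ/Δz = 0.78/39 = 0.020 kg m⁻⁴
The largest gradient is in the 88–110 m interval — the pycnocline.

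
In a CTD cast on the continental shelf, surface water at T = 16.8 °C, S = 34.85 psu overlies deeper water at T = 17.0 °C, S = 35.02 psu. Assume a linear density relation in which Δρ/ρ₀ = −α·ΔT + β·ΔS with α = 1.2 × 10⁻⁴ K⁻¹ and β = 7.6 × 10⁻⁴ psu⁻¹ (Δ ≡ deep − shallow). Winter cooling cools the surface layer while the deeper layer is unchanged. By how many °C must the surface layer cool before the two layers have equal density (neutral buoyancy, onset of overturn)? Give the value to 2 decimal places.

0.88 °C

Neutral buoyancy requires Δρ = 0, i.e. −α(T_deep − T_surf′) + β(S_deep − S_surf) = 0.
T_surf′ = T_deep − (β/α)·ΔS = 17.0 − (7.6 × 10⁻⁴/1.2 × 10⁻⁴)·(+0.17) = 15.9233 °C.
Cooling required: 16.8 − (15.9233) = 0.8767 °C.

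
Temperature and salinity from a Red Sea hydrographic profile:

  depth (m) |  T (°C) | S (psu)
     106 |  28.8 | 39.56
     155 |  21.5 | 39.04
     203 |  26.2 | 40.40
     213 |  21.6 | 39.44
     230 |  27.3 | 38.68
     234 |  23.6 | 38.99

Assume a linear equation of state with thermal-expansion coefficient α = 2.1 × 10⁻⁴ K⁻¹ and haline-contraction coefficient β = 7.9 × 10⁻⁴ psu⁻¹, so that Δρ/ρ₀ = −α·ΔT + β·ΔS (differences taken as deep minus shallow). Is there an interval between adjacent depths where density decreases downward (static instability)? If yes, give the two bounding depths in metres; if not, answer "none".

Evaluate Δρ/ρ₀ = −αΔT + βΔS across each adjacent pair:
  106–155 m: −αΔT+βΔS = −(2.1 × 10⁻⁴)(-7.3)+(7.9 × 10⁻⁴)(-0.52) = 1.1 × 10⁻³ → stable
  155–203 m: −αΔT+βΔS = −(2.1 × 10⁻⁴)(+4.7)+(7.9 × 10⁻⁴)(+1.36) = 8.7 × 10⁻⁵ → stable
  203–213 m: −αΔT+βΔS = −(2.1 × 10⁻⁴)(-4.6)+(7.9 × 10⁻⁴)(-0.96) = 2.1 × 10⁻⁴ → stable
  213–230 m: −αΔT+βΔS = −(2.1 × 10⁻⁴)(+5.7)+(7.9 × 10⁻⁴)(-0.76) = -1.8 × 10⁻³ → UNSTABLE
  230–234 m: −αΔT+βΔS = −(2.1 × 10⁻⁴)(-3.7)+(7.9 × 10⁻⁴)(+0.31) = 1.0 × 10⁻³ → stable
The 213–230 m interval has Δρ < 0: lighter water underlies denser water.

213–230 m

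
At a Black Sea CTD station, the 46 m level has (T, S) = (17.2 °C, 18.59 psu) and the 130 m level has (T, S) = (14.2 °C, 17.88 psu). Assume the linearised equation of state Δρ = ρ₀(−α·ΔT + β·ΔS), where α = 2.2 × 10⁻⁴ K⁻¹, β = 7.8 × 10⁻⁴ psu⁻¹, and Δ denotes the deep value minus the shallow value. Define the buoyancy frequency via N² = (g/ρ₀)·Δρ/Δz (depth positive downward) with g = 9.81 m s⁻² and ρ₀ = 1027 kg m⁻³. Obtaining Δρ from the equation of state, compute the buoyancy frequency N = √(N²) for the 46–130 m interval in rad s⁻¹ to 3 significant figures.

ΔT = -3.0 K, ΔS = -0.71 psu (deep − shallow).
Δρ/ρ₀ = −αΔT + βΔS = 6.60 × 10⁻⁴ − 5.538 × 10⁻⁴ = 1.062 × 10⁻⁴, so Δρ ≈ 0.1091 kg m⁻³.
N² = (g/ρ₀)·Δρ/Δz = g·(Δρ/ρ₀)/Δz = 9.81 × 1.062 × 10⁻⁴ / 84 = 1.2403 × 10⁻⁵ s⁻².
N = √(1.2403 × 10⁻⁵) = 3.5218 × 10⁻³ rad s⁻¹ ≈ 3.52 × 10⁻³ rad s⁻¹.

3.52 × 10⁻³ rad s⁻¹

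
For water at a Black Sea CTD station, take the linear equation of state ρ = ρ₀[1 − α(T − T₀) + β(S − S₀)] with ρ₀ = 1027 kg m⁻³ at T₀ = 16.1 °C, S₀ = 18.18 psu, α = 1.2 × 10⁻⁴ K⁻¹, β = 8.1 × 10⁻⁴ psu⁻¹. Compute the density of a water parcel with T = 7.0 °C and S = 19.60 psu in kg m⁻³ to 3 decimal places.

T − T₀ = -9.1 K, S − S₀ = +1.42 psu.
Bracket = 1 − α·(-9.1) + β·(+1.42) = 1 + (2.2422 × 10⁻³) = 1.0022422.
ρ = 1027 × 1.0022422 = 1029.303 kg m⁻³.

1029.303 kg m⁻³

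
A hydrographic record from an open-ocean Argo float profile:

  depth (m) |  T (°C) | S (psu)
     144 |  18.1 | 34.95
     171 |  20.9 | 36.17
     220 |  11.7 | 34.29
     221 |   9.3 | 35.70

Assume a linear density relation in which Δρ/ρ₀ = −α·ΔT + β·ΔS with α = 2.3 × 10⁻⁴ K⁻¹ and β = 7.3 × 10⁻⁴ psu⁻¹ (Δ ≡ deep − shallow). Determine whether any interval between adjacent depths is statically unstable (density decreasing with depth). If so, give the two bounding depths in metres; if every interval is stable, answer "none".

Evaluate Δρ/ρ₀ = −αΔT + βΔS across each adjacent pair:
  144–171 m: −αΔT+βΔS = −(2.3 × 10⁻⁴)(+2.8)+(7.3 × 10⁻⁴)(+1.22) = 2.5 × 10⁻⁴ → stable
  171–220 m: −αΔT+βΔS = −(2.3 × 10⁻⁴)(-9.2)+(7.3 × 10⁻⁴)(-1.88) = 7.4 × 10⁻⁴ → stable
  220–221 m: −αΔT+βΔS = −(2.3 × 10⁻⁴)(-2.4)+(7.3 × 10⁻⁴)(+1.41) = 1.6 × 10⁻³ → stable
Every interval has Δρ > 0: the column is stably stratified throughout.

none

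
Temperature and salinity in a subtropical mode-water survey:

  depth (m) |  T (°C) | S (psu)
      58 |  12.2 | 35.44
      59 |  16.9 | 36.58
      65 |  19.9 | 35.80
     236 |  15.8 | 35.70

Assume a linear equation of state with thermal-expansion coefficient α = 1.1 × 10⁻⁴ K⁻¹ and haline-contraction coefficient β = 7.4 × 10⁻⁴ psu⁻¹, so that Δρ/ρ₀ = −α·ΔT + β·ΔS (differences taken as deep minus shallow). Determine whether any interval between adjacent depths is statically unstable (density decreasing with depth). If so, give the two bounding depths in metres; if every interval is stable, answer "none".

59–65 m

Evaluate Δρ/ρ₀ = −αΔT + βΔS across each adjacent pair:
  58–59 m: −αΔT+βΔS = −(1.1 × 10⁻⁴)(+4.7)+(7.4 × 10⁻⁴)(+1.14) = 3.3 × 10⁻⁴ → stable
  59–65 m: −αΔT+βΔS = −(1.1 × 10⁻⁴)(+3.0)+(7.4 × 10⁻⁴)(-0.78) = -9.1 × 10⁻⁴ → UNSTABLE
  65–236 m: −αΔT+βΔS = −(1.1 × 10⁻⁴)(-4.1)+(7.4 × 10⁻⁴)(-0.10) = 3.8 × 10⁻⁴ → stable
The 59–65 m interval has Δρ < 0: lighter water underlies denser water.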